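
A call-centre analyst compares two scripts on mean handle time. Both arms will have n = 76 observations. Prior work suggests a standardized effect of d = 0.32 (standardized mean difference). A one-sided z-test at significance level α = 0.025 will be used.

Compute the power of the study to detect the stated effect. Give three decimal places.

Noncentrality parameter: λ = d·√(n/2) = 0.32 × √(76/2) = 1.9726
One-sided α = 0.025 → critical value z_{0.025} = 1.960.
Power = P(Z > 1.960 − λ) = Φ(0.013) = 0.5050.

Power ≈ 0.505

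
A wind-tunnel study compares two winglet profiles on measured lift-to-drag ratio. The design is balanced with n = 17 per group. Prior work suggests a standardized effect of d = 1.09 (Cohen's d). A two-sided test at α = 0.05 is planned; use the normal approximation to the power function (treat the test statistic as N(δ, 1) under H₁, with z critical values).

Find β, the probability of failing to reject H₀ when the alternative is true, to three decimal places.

Noncentrality parameter: δ = d·√(n/2) = 1.09 × √(17/2) = 3.1779
Two-sided α = 0.05 → critical value z_{0.025} = 1.960.
Power = Φ(δ − 1.960) + Φ(−δ − 1.960) = Φ(1.218) + Φ(-5.138) = 0.8884 + 0.0000 = 0.8884.
Type II error: β = 1 − power = 1 − 0.8884 = 0.1116.

β ≈ 0.112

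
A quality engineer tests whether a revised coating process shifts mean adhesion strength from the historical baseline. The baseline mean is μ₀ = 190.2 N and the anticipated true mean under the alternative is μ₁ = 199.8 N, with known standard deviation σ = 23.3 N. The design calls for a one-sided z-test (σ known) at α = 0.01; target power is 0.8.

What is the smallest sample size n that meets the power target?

Standardized effect: d = |μ₁ − μ₀| / σ = |199.8 − 190.2| / 23.3 = 0.4120
For power 0.8 need Φ(δ − z_{0.01}) = 0.8, so δ = z_{0.01} + z_{0.20} = 2.326 + 0.842 = 3.168.
δ = d·√n ⇒ n = (δ/d)² = (3.168 / 0.4120)² = 59.12.
Round up to the next whole unit.

n = 60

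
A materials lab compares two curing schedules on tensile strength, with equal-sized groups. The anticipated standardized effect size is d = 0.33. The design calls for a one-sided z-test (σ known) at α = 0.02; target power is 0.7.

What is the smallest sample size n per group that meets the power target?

Set Φ(δ − 2.054) = 0.7; then δ − 2.054 = Φ⁻¹(0.7) = 0.524, giving δ = 2.578.
δ = d·√(n/2) ⇒ n = 2(δ/d)² = 2 × (2.578 / 0.33)² = 122.07.
Round up to the next whole unit.

n = 123 per group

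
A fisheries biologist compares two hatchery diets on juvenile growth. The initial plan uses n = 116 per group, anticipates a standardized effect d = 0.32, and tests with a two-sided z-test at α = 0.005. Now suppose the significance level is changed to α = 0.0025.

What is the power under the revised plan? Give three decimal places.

δ = d·√(n/2) = 0.32 × √(116/2) = 2.4370 (unchanged). New critical value: z_{0.0013} = 3.023.
Revised power = Φ(δ − 3.023) + Φ(−δ − 3.023) = Φ(-0.586) + Φ(-5.460) = 0.2788 + 0.0000 = 0.2788.

Power ≈ 0.279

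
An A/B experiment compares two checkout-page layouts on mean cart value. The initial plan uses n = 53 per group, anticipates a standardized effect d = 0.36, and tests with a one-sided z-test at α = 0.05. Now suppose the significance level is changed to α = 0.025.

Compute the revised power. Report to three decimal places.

Power ≈ 0.457

δ = d·√(n/2) = 0.36 × √(53/2) = 1.8532 (unchanged). New critical value: z_{0.025} = 1.960.
Revised power = P(Z > 1.960 − δ) = Φ(-0.107) = 0.4575.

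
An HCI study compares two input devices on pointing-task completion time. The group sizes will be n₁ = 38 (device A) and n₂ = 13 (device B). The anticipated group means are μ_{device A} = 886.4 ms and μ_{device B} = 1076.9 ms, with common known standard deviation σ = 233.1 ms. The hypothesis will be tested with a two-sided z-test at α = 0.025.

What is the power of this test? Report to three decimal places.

Standardized effect: d = |μ_{device A} − μ_{device B}| / σ = |886.4 − 1076.9| / 233.1 = 0.8172
Noncentrality parameter: δ = d / √(1/n₁ + 1/n₂) = 0.8172 / √(1/38 + 1/13) = 2.5435
Two-sided α = 0.025 → critical value z_{0.0125} = 2.241.
Power = Φ(δ − 2.241) + Φ(−δ − 2.241) = Φ(0.302) + Φ(-4.785) = 0.6187 + 0.0000 = 0.6187.

Power ≈ 0.619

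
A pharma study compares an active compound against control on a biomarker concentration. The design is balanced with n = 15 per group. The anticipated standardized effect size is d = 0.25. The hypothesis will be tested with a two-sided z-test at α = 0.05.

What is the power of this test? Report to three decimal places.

Noncentrality parameter: δ = d·√(n/2) = 0.25 × √(15/2) = 0.6847
Two-sided α = 0.05 → critical value z_{0.025} = 1.960.
Power = Φ(δ − 1.960) + Φ(−δ − 1.960) = Φ(-1.275) + Φ(-2.645) = 0.1011 + 0.0041 = 0.1052.

Power ≈ 0.105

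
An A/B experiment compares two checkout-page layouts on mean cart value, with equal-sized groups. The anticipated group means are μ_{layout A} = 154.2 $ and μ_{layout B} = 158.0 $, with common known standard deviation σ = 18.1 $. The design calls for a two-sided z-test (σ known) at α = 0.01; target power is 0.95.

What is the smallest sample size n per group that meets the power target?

Standardized effect: d = |μ_{layout A} − μ_{layout B}| / σ = |154.2 − 158.0| / 18.1 = 0.2099
Set Φ(δ − 2.576) = 0.95; then δ − 2.576 = Φ⁻¹(0.95) = 1.645, giving δ = 4.221.
(Ignoring the negligible lower-tail rejection probability gives the usual closed-form inversion.)
δ = d·√(n/2) ⇒ n = 2(δ/d)² = 2 × (4.221 / 0.2099)² = 808.32.
Round up to the next whole unit.

n = 809 per group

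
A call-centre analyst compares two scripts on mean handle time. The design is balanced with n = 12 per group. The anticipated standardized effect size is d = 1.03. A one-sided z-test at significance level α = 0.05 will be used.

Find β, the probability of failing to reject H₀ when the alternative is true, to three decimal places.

Noncentrality parameter: δ = d·√(n/2) = 1.03 × √(12/2) = 2.5230
One-sided α = 0.05 → critical value z_{0.05} = 1.645.
Power = P(Z > 1.645 − δ) = Φ(0.878) = 0.8101.
Type II error: β = 1 − power = 1 − 0.8101 = 0.1899.

β ≈ 0.190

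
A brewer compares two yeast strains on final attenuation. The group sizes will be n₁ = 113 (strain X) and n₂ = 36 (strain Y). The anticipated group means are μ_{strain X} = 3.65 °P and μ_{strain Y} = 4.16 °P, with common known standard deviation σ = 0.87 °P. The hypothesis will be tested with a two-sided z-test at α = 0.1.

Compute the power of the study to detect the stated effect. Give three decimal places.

Standardized effect: d = |μ_{strain X} − μ_{strain Y}| / σ = |3.65 − 4.16| / 0.87 = 0.5862
Noncentrality parameter: δ = d / √(1/n₁ + 1/n₂) = 0.5862 / √(1/113 + 1/36) = 3.0630
Critical value for a two-sided test at α = 0.1: z_{α/2} = 1.645.
Power = Φ(δ − 1.645) + Φ(−δ − 1.645) = Φ(1.418) + Φ(-4.708) = 0.9219 + 0.0000 = 0.9219.

Power ≈ 0.922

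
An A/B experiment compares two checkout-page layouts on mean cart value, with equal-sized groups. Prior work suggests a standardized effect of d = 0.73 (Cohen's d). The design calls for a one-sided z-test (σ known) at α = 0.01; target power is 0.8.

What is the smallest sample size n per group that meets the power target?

n = 38 per group

Set Φ(δ − 2.326) = 0.8; then δ − 2.326 = Φ⁻¹(0.8) = 0.842, giving δ = 3.168.
δ = d·√(n/2) ⇒ n = 2(δ/d)² = 2 × (3.168 / 0.73)² = 37.67.
Round up to the next whole unit.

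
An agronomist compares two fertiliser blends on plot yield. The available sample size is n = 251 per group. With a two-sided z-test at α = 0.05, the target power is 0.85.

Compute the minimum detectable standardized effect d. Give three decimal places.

Required noncentrality: δ = z_{0.025} + z_{0.15} = 1.960 + 1.036 = 2.996.
(The second rejection-region term Φ(−δ − z_{α/2}) is negligible and dropped.)
δ = d·√(n/2) ⇒ d = δ/√(n/2) = 2.996/√(251/2) = 0.2675.

d ≈ 0.267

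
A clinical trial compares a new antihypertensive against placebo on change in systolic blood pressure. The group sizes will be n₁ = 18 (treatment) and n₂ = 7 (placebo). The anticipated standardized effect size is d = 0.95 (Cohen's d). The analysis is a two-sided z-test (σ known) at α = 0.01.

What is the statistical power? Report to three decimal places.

Power ≈ 0.329

Noncentrality parameter: δ = d / √(1/n₁ + 1/n₂) = 0.95 / √(1/18 + 1/7) = 2.1327
Critical value for a two-sided test at α = 0.01: z_{α/2} = 2.576.
Power = Φ(δ − 2.576) + Φ(−δ − 2.576) = Φ(-0.443) + Φ(-4.709) = 0.3289 + 0.0000 = 0.3289.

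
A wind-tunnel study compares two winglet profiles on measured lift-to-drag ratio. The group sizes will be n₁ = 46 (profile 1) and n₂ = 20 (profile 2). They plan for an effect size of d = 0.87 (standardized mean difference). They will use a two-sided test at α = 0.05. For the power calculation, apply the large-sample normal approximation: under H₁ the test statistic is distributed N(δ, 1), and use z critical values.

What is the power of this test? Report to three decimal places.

Noncentrality parameter: δ = d / √(1/n₁ + 1/n₂) = 0.87 / √(1/46 + 1/20) = 3.2482
Critical value for a two-sided test at α = 0.05: z_{α/2} = 1.960.
Power = Φ(δ − 1.960) + Φ(−δ − 1.960) = Φ(1.288) + Φ(-5.208) = 0.9012 + 0.0000 = 0.9012.

Power ≈ 0.901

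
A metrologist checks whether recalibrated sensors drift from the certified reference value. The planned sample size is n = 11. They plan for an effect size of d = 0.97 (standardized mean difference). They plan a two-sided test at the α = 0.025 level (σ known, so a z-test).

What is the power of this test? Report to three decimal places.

Power ≈ 0.835

Noncentrality parameter: δ = d·√n = 0.97 × √11 = 3.2171
Two-sided α = 0.025 → critical value z_{0.0125} = 2.241.
Power = Φ(δ − 2.241) + Φ(−δ − 2.241) = Φ(0.976) + Φ(-5.459) = 0.8354 + 0.0000 = 0.8354.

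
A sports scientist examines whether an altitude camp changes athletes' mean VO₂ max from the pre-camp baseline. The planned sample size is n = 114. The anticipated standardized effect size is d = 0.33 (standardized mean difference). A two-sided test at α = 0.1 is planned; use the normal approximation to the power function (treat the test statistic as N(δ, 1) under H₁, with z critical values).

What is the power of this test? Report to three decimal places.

Noncentrality parameter: δ = d·√n = 0.33 × √114 = 3.5234
Two-sided α = 0.1 → critical value z_{0.05} = 1.645.
Power = Φ(δ − 1.645) + Φ(−δ − 1.645) = Φ(1.879) + Φ(-5.168) = 0.9698 + 0.0000 = 0.9698.

Power ≈ 0.970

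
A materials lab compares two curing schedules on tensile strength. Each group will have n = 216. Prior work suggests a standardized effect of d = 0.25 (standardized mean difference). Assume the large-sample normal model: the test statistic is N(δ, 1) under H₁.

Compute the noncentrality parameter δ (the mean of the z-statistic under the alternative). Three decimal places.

δ ≈ 2.598

The noncentrality parameter scales effect size by the design's sample-size factor: δ = d·√(n/2) = 0.25 × √(216/2) = 2.5981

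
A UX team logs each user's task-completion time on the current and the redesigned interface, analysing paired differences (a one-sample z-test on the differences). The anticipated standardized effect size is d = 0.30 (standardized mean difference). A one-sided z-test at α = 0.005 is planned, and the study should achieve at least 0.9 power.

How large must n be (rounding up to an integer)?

For power 0.9 need Φ(δ − z_{0.005}) = 0.9, so δ = z_{0.005} + z_{0.10} = 2.576 + 1.282 = 3.857.
δ = d·√n ⇒ n = (δ/d)² = (3.857 / 0.30)² = 165.33.
Rounding up, n = 166.

n = 166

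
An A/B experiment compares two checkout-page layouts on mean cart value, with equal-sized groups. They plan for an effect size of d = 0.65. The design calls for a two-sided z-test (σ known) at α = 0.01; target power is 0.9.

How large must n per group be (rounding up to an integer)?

n = 71 per group

For power 0.9 need Φ(δ − z_{0.005}) = 0.9, so δ = z_{0.005} + z_{0.10} = 2.576 + 1.282 = 3.857.
(For δ > 0 the lower-tail rejection region contributes negligibly to power, so the one-term inversion is standard.)
δ = d·√(n/2) ⇒ n = 2(δ/d)² = 2 × (3.857 / 0.65)² = 70.43.
Rounding up, n = 71 per group.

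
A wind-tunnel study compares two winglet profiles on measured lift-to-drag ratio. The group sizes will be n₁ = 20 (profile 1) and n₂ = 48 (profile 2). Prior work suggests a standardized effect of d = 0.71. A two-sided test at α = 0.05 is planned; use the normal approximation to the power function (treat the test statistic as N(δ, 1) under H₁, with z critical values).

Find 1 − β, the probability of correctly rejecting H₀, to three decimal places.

Noncentrality parameter: δ = d / √(1/n₁ + 1/n₂) = 0.71 / √(1/20 + 1/48) = 2.6677
Critical value for a two-sided test at α = 0.05: z_{α/2} = 1.960.
Power = Φ(δ − 1.960) + Φ(−δ − 1.960) = Φ(0.708) + Φ(-4.628) = 0.7605 + 0.0000 = 0.7605.

Power ≈ 0.760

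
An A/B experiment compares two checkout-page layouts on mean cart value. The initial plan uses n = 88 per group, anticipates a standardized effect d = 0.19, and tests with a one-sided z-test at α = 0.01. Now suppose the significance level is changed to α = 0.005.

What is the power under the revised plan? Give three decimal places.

Power ≈ 0.094

δ = d·√(n/2) = 0.19 × √(88/2) = 1.2603 (unchanged). New critical value: z_{0.005} = 2.576.
Revised power = Φ(δ − 2.576) = Φ(-1.316) = 0.0942.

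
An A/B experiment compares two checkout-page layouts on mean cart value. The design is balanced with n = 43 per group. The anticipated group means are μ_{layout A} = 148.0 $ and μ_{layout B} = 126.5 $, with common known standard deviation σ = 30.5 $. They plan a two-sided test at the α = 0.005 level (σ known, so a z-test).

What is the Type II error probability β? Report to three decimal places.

Standardized effect: d = |μ_{layout A} − μ_{layout B}| / σ = |148.0 − 126.5| / 30.5 = 0.7049
Noncentrality parameter: λ = d·√(n/2) = 0.7049 × √(43/2) = 3.2686
Two-sided α = 0.005 → critical value z_{0.0025} = 2.807.
Power = Φ(λ − 2.807) + Φ(−λ − 2.807) = Φ(0.462) + Φ(-6.076) = 0.6778 + 0.0000 = 0.6778.
Type II error: β = 1 − power = 1 − 0.6778 = 0.3222.

β ≈ 0.322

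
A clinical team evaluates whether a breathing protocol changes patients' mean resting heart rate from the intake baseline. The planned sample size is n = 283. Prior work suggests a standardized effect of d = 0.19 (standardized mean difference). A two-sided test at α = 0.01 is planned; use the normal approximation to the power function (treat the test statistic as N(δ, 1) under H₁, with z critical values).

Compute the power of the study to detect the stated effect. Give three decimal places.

Noncentrality parameter: δ = d·√n = 0.19 × √283 = 3.1963
Two-sided α = 0.01 → critical value z_{0.005} = 2.576.
Power = Φ(δ − 2.576) + Φ(−δ − 2.576) = Φ(0.620) + Φ(-5.772) = 0.7325 + 0.0000 = 0.7325.

Power ≈ 0.733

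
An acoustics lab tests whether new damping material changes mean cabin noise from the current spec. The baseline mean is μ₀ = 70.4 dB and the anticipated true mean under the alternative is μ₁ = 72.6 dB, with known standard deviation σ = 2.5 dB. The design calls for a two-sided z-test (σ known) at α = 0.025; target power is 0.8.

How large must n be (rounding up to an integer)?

Standardized effect: d = |μ₁ − μ₀| / σ = |72.6 − 70.4| / 2.5 = 0.8800
For power 0.8 need Φ(δ − z_{0.0125}) = 0.8, so δ = z_{0.0125} + z_{0.20} = 2.241 + 0.842 = 3.083.
(The Φ(−δ − z_{α/2}) term is vanishingly small for δ > 0 and is dropped in the standard sample-size formula.)
δ = d·√n ⇒ n = (δ/d)² = (3.083 / 0.8800)² = 12.27.
Round up to the next whole unit.

n = 13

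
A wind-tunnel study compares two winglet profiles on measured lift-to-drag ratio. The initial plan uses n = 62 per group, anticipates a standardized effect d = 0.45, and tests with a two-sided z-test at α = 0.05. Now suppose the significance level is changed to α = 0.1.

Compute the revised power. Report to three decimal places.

Power ≈ 0.805

δ = d·√(n/2) = 0.45 × √(62/2) = 2.5055 (unchanged). New critical value: z_{0.05} = 1.645.
Revised power = Φ(δ − 1.645) + Φ(−δ − 1.645) = Φ(0.861) + Φ(-4.150) = 0.8053 + 0.0000 = 0.8053.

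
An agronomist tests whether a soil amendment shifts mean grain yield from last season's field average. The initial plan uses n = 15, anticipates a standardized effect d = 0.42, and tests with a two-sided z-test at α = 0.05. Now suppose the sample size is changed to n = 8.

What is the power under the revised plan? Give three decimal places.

With n = 8: δ = d·√n = 0.42 × √8 = 1.1879. Critical value z_{0.025} = 1.960.
Revised power = Φ(δ − 1.960) + Φ(−δ − 1.960) = Φ(-0.772) + Φ(-3.148) = 0.2200 + 0.0008 = 0.2209.

Power ≈ 0.221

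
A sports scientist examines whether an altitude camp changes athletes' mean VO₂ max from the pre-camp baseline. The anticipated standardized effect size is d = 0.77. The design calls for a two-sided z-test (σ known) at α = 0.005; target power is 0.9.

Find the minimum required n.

Set Φ(δ − 2.807) = 0.9; then δ − 2.807 = Φ⁻¹(0.9) = 1.282, giving δ = 4.089.
(For δ > 0 the lower-tail rejection region contributes negligibly to power, so the one-term inversion is standard.)
δ = d·√n ⇒ n = (δ/d)² = (4.089 / 0.77)² = 28.19.
Rounding up, n = 29.

n = 29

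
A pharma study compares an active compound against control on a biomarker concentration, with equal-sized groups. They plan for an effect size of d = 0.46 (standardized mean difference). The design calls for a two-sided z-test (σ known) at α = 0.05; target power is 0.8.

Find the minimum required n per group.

Set Φ(δ − 1.960) = 0.8; then δ − 1.960 = Φ⁻¹(0.8) = 0.842, giving δ = 2.802.
(For δ > 0 the lower-tail rejection region contributes negligibly to power, so the one-term inversion is standard.)
δ = d·√(n/2) ⇒ n = 2(δ/d)² = 2 × (2.802 / 0.46)² = 74.19.
Round up to the next whole unit.

n = 75 per group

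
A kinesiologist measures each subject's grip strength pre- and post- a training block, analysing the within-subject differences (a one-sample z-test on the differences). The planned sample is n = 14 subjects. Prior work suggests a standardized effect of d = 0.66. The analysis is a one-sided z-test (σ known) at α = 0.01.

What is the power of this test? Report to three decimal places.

Power ≈ 0.557

Noncentrality parameter: δ = d·√n = 0.66 × √14 = 2.4695
Critical value for a one-sided test at α = 0.01: z_α = 2.326.
Power = Φ(δ − 2.326) = Φ(0.143) = 0.5569.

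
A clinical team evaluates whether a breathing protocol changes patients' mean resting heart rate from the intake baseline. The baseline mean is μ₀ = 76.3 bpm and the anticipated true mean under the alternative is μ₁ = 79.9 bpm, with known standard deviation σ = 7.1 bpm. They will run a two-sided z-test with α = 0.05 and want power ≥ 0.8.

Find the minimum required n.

Standardized effect: d = |μ₁ − μ₀| / σ = |79.9 − 76.3| / 7.1 = 0.5070
For power 0.8 need Φ(δ − z_{0.025}) = 0.8, so δ = z_{0.025} + z_{0.20} = 1.960 + 0.842 = 2.802.
(The Φ(−δ − z_{α/2}) term is vanishingly small for δ > 0 and is dropped in the standard sample-size formula.)
δ = d·√n ⇒ n = (δ/d)² = (2.802 / 0.5070)² = 30.53.
Round up to the next whole unit.

n = 31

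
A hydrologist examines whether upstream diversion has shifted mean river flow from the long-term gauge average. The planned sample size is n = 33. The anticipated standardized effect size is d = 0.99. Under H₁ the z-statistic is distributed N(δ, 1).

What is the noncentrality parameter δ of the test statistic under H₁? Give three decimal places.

The noncentrality parameter scales effect size by the design's sample-size factor: δ = d·√n = 0.99 × √33 = 5.6871

δ ≈ 5.687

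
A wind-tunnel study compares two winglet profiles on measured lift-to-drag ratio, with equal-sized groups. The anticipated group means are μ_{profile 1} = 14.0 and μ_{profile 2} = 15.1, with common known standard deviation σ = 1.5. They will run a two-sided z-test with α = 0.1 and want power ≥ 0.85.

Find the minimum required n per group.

n = 27 per group

Standardized effect: d = |μ_{profile 1} − μ_{profile 2}| / σ = |14.0 − 15.1| / 1.5 = 0.7333
For power 0.85 need Φ(δ − z_{0.05}) = 0.85, so δ = z_{0.05} + z_{0.15} = 1.645 + 1.036 = 2.681.
(The Φ(−δ − z_{α/2}) term is vanishingly small for δ > 0 and is dropped in the standard sample-size formula.)
δ = d·√(n/2) ⇒ n = 2(δ/d)² = 2 × (2.681 / 0.7333)² = 26.74.
Round up to the next whole unit.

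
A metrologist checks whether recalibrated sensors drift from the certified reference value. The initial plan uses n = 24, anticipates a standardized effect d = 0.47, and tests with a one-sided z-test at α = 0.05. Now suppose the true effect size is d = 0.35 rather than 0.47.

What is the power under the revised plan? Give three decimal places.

Power ≈ 0.528

With d = 0.35: δ = d·√n = 0.35 × √24 = 1.7146. Critical value z_{0.05} = 1.645.
Revised power = Φ(δ − 1.645) = Φ(0.070) = 0.5278.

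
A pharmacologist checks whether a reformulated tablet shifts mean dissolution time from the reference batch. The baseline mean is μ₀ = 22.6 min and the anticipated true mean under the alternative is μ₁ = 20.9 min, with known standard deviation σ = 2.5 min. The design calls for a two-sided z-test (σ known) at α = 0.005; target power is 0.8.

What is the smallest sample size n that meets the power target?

Standardized effect: d = |μ₁ − μ₀| / σ = |20.9 − 22.6| / 2.5 = 0.6800
For power 0.8 need Φ(δ − z_{0.0025}) = 0.8, so δ = z_{0.0025} + z_{0.20} = 2.807 + 0.842 = 3.649.
(The Φ(−δ − z_{α/2}) term is vanishingly small for δ > 0 and is dropped in the standard sample-size formula.)
δ = d·√n ⇒ n = (δ/d)² = (3.649 / 0.6800)² = 28.79.
Round up to the next whole unit.

n = 29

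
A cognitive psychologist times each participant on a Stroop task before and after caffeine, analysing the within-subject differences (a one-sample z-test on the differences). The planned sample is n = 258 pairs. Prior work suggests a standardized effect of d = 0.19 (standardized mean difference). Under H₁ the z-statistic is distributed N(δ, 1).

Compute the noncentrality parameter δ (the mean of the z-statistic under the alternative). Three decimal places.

δ ≈ 3.052

The noncentrality parameter scales effect size by the design's sample-size factor: δ = d·√n = 0.19 × √258 = 3.0519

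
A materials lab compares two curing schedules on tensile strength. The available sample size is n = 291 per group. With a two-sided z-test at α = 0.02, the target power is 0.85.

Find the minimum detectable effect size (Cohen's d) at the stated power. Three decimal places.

d ≈ 0.279

Required noncentrality: δ = z_{0.01} + z_{0.15} = 2.326 + 1.036 = 3.363.
(The second rejection-region term Φ(−δ − z_{α/2}) is negligible and dropped.)
δ = d·√(n/2) ⇒ d = δ/√(n/2) = 3.363/√(291/2) = 0.2788.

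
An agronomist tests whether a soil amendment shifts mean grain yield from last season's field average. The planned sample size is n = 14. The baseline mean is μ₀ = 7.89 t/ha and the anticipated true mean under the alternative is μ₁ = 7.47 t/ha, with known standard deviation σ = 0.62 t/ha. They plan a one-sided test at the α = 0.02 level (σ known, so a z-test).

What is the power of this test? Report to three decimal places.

Standardized effect: d = |μ₁ − μ₀| / σ = |7.47 − 7.89| / 0.62 = 0.6774
Noncentrality parameter: λ = d·√n = 0.6774 × √14 = 2.5347
One-sided α = 0.02 → critical value z_{0.02} = 2.054.
Power = P(Z > 2.054 − λ) = Φ(0.481) = 0.6847.

Power ≈ 0.685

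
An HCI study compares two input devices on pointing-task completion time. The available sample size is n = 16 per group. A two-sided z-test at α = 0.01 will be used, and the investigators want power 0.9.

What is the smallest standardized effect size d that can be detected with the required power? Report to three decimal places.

d ≈ 1.364

Required noncentrality: δ = z_{0.005} + z_{0.10} = 2.576 + 1.282 = 3.857.
(The second rejection-region term Φ(−δ − z_{α/2}) is negligible and dropped.)
δ = d·√(n/2) ⇒ d = δ/√(n/2) = 3.857/√(16/2) = 1.3638.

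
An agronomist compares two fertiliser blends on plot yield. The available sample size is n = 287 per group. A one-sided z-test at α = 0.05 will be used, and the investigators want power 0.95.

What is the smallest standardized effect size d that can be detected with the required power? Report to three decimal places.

d ≈ 0.275

Required noncentrality: δ = z_{0.05} + z_{0.05} = 1.645 + 1.645 = 3.290.
δ = d·√(n/2) ⇒ d = δ/√(n/2) = 3.290/√(287/2) = 0.2746.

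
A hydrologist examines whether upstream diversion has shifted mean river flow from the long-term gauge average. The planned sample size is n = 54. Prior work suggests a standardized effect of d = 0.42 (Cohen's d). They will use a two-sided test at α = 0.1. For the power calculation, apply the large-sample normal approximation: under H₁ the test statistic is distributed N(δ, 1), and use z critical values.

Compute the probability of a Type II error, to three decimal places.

β ≈ 0.075

Noncentrality parameter: δ = d·√n = 0.42 × √54 = 3.0864
Critical value for a two-sided test at α = 0.1: z_{α/2} = 1.645.
Power = Φ(δ − 1.645) + Φ(−δ − 1.645) = Φ(1.442) + Φ(-4.731) = 0.9253 + 0.0000 = 0.9253.
Type II error: β = 1 − power = 1 − 0.9253 = 0.0747.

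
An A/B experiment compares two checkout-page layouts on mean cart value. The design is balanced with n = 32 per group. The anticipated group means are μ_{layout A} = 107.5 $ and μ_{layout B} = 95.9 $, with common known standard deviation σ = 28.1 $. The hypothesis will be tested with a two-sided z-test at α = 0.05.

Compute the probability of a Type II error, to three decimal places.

Standardized effect: d = |μ_{layout A} − μ_{layout B}| / σ = |107.5 − 95.9| / 28.1 = 0.4128
Noncentrality parameter: δ = d·√(n/2) = 0.4128 × √(32/2) = 1.6512
Two-sided α = 0.05 → critical value z_{0.025} = 1.960.
Power = Φ(δ − 1.960) + Φ(−δ − 1.960) = Φ(-0.309) + Φ(-3.611) = 0.3788 + 0.0002 = 0.3789.
Type II error: β = 1 − power = 1 − 0.3789 = 0.6211.

β ≈ 0.621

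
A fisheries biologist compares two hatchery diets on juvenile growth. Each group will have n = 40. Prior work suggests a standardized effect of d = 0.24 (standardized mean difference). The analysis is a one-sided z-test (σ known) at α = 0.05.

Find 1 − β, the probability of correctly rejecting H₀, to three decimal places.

Power ≈ 0.284

Noncentrality parameter: δ = d·√(n/2) = 0.24 × √(40/2) = 1.0733
Critical value for a one-sided test at α = 0.05: z_α = 1.645.
Power = P(Z > 1.645 − δ) = Φ(-0.572) = 0.2838.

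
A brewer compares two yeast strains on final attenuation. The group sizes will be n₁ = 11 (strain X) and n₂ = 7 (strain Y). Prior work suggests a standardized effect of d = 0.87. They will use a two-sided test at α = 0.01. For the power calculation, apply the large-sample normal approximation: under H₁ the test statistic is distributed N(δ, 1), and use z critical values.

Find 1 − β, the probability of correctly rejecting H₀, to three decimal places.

Power ≈ 0.219

Noncentrality parameter: δ = d / √(1/n₁ + 1/n₂) = 0.87 / √(1/11 + 1/7) = 1.7994
Two-sided α = 0.01 → critical value z_{0.005} = 2.576.
Power = Φ(δ − 2.576) + Φ(−δ − 2.576) = Φ(-0.776) + Φ(-4.375) = 0.2187 + 0.0000 = 0.2188.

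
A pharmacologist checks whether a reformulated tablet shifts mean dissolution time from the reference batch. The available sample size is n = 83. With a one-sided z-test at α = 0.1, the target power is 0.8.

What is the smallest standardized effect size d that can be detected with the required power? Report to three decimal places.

Required noncentrality: δ = z_{0.1} + z_{0.20} = 1.282 + 0.842 = 2.123.
δ = d·√n ⇒ d = δ/√n = 2.123/√83 = 0.2330.

d ≈ 0.233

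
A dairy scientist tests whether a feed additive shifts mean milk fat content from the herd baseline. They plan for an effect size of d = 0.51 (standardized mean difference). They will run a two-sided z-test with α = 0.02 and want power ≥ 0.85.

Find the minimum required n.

n = 44

For power 0.85 need Φ(δ − z_{0.01}) = 0.85, so δ = z_{0.01} + z_{0.15} = 2.326 + 1.036 = 3.363.
(Ignoring the negligible lower-tail rejection probability gives the usual closed-form inversion.)
δ = d·√n ⇒ n = (δ/d)² = (3.363 / 0.51)² = 43.48.
Rounding up, n = 44.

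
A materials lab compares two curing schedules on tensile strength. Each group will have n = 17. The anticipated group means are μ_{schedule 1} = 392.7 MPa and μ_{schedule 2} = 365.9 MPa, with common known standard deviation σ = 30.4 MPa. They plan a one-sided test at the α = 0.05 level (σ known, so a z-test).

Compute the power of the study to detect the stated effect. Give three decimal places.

Standardized effect: d = |μ_{schedule 1} − μ_{schedule 2}| / σ = |392.7 − 365.9| / 30.4 = 0.8816
Noncentrality parameter: δ = d·√(n/2) = 0.8816 × √(17/2) = 2.5702
One-sided α = 0.05 → critical value z_{0.05} = 1.645.
Power = Φ(δ − 1.645) = Φ(0.925) = 0.8226.

Power ≈ 0.823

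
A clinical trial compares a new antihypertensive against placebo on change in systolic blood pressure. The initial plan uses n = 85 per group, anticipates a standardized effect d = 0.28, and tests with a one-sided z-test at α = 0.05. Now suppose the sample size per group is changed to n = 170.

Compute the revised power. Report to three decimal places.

With n = 170 per group: δ = d·√(n/2) = 0.28 × √(170/2) = 2.5815. Critical value z_{0.05} = 1.645.
Revised power = Φ(δ − 1.645) = Φ(0.937) = 0.8255.

Power ≈ 0.826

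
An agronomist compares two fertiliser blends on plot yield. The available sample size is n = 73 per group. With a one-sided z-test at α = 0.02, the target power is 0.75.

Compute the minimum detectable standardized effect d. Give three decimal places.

d ≈ 0.452

Need Φ(δ − 2.054) = 0.75, so δ = 2.054 + 0.674 = 2.728.
δ = d·√(n/2) ⇒ d = δ/√(n/2) = 2.728/√(73/2) = 0.4516.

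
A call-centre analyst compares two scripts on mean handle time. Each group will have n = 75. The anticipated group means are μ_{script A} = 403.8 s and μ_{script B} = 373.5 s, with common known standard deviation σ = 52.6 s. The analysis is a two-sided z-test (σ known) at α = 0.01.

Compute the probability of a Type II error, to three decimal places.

β ≈ 0.171

Standardized effect: d = |μ_{script A} − μ_{script B}| / σ = |403.8 − 373.5| / 52.6 = 0.5760
Noncentrality parameter: λ = d·√(n/2) = 0.5760 × √(75/2) = 3.5275
Critical value for a two-sided test at α = 0.01: z_{α/2} = 2.576.
Power = Φ(λ − 2.576) + Φ(−λ − 2.576) = Φ(0.952) + Φ(-6.103) = 0.8294 + 0.0000 = 0.8294.
Type II error: β = 1 − power = 1 − 0.8294 = 0.1706.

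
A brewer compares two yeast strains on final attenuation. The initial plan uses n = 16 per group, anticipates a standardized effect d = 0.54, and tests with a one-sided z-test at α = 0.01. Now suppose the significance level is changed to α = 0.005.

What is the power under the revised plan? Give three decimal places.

δ = d·√(n/2) = 0.54 × √(16/2) = 1.5274 (unchanged). New critical value: z_{0.005} = 2.576.
Revised power = Φ(δ − 2.576) = Φ(-1.048) = 0.1472.

Power ≈ 0.147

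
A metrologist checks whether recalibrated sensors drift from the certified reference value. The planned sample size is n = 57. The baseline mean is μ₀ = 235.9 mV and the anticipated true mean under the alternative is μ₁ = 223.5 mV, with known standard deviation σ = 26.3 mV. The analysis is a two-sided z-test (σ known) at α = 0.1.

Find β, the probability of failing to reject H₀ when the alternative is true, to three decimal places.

Standardized effect: d = |μ₁ − μ₀| / σ = |223.5 − 235.9| / 26.3 = 0.4715
Noncentrality parameter: δ = d·√n = 0.4715 × √57 = 3.5596
Two-sided α = 0.1 → critical value z_{0.05} = 1.645.
Power = Φ(δ − 1.645) + Φ(−δ − 1.645) = Φ(1.915) + Φ(-5.204) = 0.9722 + 0.0000 = 0.9722.
Type II error: β = 1 − power = 1 − 0.9722 = 0.0278.

β ≈ 0.028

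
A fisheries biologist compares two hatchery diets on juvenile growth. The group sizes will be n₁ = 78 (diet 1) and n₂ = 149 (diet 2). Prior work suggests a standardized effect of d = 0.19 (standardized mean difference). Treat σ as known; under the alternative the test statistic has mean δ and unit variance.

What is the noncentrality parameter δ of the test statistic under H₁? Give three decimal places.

The noncentrality parameter scales effect size by the design's sample-size factor: δ = d / √(1/n₁ + 1/n₂) = 0.19 / √(1/78 + 1/149) = 1.3595

δ ≈ 1.360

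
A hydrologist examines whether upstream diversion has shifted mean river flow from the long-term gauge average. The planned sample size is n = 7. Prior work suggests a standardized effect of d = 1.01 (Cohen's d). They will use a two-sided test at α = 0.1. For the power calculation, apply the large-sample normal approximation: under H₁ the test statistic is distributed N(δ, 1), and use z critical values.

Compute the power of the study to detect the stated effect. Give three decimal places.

Power ≈ 0.848

Noncentrality parameter: λ = d·√n = 1.01 × √7 = 2.6722
Two-sided α = 0.1 → critical value z_{0.05} = 1.645.
Power = Φ(λ − 1.645) + Φ(−λ − 1.645) = Φ(1.027) + Φ(-4.317) = 0.8479 + 0.0000 = 0.8479.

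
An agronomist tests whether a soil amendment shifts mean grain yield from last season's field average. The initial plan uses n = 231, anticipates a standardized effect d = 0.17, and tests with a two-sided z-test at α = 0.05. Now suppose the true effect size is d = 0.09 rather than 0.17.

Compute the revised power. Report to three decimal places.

With d = 0.09: δ = d·√n = 0.09 × √231 = 1.3679. Critical value z_{0.025} = 1.960.
Revised power = Φ(δ − 1.960) + Φ(−δ − 1.960) = Φ(-0.592) + Φ(-3.328) = 0.2769 + 0.0004 = 0.2773.

Power ≈ 0.277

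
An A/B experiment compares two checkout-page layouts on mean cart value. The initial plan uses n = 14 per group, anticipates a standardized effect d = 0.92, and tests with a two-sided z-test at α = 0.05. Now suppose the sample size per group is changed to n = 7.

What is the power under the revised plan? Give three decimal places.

With n = 7 per group: δ = d·√(n/2) = 0.92 × √(7/2) = 1.7212. Critical value z_{0.025} = 1.960.
Revised power = Φ(δ − 1.960) + Φ(−δ − 1.960) = Φ(-0.239) + Φ(-3.681) = 0.4056 + 0.0001 = 0.4057.

Power ≈ 0.406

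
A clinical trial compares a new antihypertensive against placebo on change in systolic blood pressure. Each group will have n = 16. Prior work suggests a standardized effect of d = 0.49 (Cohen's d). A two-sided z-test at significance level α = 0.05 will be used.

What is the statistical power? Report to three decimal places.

Power ≈ 0.283

Noncentrality parameter: λ = d·√(n/2) = 0.49 × √(16/2) = 1.3859
Two-sided α = 0.05 → critical value z_{0.025} = 1.960.
Power = Φ(λ − 1.960) + Φ(−λ − 1.960) = Φ(-0.574) + Φ(-3.346) = 0.2830 + 0.0004 = 0.2834.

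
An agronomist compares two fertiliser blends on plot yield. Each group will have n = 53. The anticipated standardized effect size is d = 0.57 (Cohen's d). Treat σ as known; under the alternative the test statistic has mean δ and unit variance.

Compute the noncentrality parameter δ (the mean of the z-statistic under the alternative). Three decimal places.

δ ≈ 2.934

The noncentrality parameter scales effect size by the design's sample-size factor: δ = d·√(n/2) = 0.57 × √(53/2) = 2.9343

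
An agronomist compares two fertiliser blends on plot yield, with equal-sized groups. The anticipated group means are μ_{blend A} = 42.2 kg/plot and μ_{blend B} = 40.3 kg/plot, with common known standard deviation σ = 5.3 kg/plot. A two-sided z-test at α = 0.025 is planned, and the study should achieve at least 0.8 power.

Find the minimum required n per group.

Standardized effect: d = |μ_{blend A} − μ_{blend B}| / σ = |42.2 − 40.3| / 5.3 = 0.3585
For power 0.8 need Φ(δ − z_{0.0125}) = 0.8, so δ = z_{0.0125} + z_{0.20} = 2.241 + 0.842 = 3.083.
(Ignoring the negligible lower-tail rejection probability gives the usual closed-form inversion.)
δ = d·√(n/2) ⇒ n = 2(δ/d)² = 2 × (3.083 / 0.3585)² = 147.92.
Rounding up, n = 148 per group.

n = 148 per group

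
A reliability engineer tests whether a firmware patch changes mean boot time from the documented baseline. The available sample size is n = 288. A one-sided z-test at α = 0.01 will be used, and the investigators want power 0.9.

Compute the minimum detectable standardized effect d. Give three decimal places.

d ≈ 0.213

Required noncentrality: δ = z_{0.01} + z_{0.10} = 2.326 + 1.282 = 3.608.
δ = d·√n ⇒ d = δ/√n = 3.608/√288 = 0.2126.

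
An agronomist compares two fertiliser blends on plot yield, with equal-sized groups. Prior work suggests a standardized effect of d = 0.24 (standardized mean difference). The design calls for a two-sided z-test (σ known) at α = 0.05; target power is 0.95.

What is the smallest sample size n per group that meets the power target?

n = 452 per group

For power 0.95 need Φ(δ − z_{0.025}) = 0.95, so δ = z_{0.025} + z_{0.05} = 1.960 + 1.645 = 3.605.
(For δ > 0 the lower-tail rejection region contributes negligibly to power, so the one-term inversion is standard.)
δ = d·√(n/2) ⇒ n = 2(δ/d)² = 2 × (3.605 / 0.24)² = 451.21.
Round up to the next whole unit.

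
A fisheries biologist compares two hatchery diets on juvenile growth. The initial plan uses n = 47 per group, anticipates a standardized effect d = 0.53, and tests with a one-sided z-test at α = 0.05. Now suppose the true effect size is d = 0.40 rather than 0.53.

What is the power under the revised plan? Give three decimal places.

With d = 0.40: δ = d·√(n/2) = 0.40 × √(47/2) = 1.9391. Critical value z_{0.05} = 1.645.
Revised power = Φ(δ − 1.645) = Φ(0.294) = 0.6157.

Power ≈ 0.616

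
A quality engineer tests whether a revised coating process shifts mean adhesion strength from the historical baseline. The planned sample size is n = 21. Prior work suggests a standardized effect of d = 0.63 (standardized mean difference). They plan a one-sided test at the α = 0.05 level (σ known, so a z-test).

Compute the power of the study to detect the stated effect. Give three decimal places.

Power ≈ 0.893

Noncentrality parameter: δ = d·√n = 0.63 × √21 = 2.8870
One-sided α = 0.05 → critical value z_{0.05} = 1.645.
Power = Φ(δ − 1.645) = Φ(1.242) = 0.8929.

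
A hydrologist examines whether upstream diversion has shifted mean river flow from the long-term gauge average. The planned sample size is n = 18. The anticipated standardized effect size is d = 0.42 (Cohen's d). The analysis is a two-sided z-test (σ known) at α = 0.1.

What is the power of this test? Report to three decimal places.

Power ≈ 0.555

Noncentrality parameter: δ = d·√n = 0.42 × √18 = 1.7819
Two-sided α = 0.1 → critical value z_{0.05} = 1.645.
Power = Φ(δ − 1.645) + Φ(−δ − 1.645) = Φ(0.137) + Φ(-3.427) = 0.5545 + 0.0003 = 0.5548.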